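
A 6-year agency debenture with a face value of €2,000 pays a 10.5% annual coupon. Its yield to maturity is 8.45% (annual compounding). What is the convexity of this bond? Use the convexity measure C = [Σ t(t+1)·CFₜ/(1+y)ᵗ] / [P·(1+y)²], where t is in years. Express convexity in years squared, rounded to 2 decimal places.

With y = 0.0845:
  t   CF        PV=CF/(1+0.0845)^t    t·PV        t(t+1)·PV
  1       210.00       193.6376       193.6376         387.2752
  2       210.00       178.5501       357.1003       1,071.3008
  3       210.00       164.6382       493.9146       1,975.6585
  4       210.00       151.8102       607.2410       3,036.2048
  5       210.00       139.9818       699.9089       4,199.4534
  6     2,210.00     1,358.3602     8,150.1610      57,051.1267
  Σ                  2,186.9781    10,501.9633      67,721.0195
P = 2,186.9781.
Convexity = Σ t(t+1)·PV / [P·(1+y)²] = 67,721.0195 / (2,186.9781 × 1.176140) = 26.32813.

26.33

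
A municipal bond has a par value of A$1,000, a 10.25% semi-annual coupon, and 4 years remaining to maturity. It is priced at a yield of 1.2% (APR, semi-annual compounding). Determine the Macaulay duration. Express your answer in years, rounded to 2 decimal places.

Periodic yield y = 0.006. Discount each cash flow and weight by its period:
  t   CF        PV=CF/(1+0.006)^t    t·PV
  1        51.25        50.9443        50.9443
  2        51.25        50.6405       101.2810
  3        51.25        50.3385       151.0154
  4        51.25        50.0382       200.1529
  5        51.25        49.7398       248.6990
  6        51.25        49.4431       296.6588
  7        51.25        49.1482       344.0377
  8     1,051.25     1,002.1256     8,017.0049
  Σ                  1,352.4183     9,409.7940
Price P = Σ PV = 1,352.4183.
Macaulay duration = Σ(t·PV) / P = 9,409.7940 / 1,352.4183 = 6.95775 half-year periods.
In years: 6.95775 / 2 = 3.47888 years.

3.48 years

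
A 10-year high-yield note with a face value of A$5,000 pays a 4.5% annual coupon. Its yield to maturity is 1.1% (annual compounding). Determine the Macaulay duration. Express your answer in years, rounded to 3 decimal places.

8.526 years

Periodic yield y = 0.011. Discount each cash flow and weight by its year:
  t   CF        PV=CF/(1+0.011)^t    t·PV
  1       225.00       222.5519       222.5519
  2       225.00       220.1305       440.2610
  3       225.00       217.7354       653.2062
  4       225.00       215.3664       861.4655
  5       225.00       213.0231     1,065.1156
  6       225.00       210.7054     1,264.2322
  7       225.00       208.4128     1,458.8897
  8       225.00       206.1452     1,649.1618
  9       225.00       203.9023     1,835.1207
  10    5,225.00     4,683.5454    46,835.4545
  Σ                  6,601.5185    56,285.4590
Price P = Σ PV = 6,601.5185.
Macaulay duration = Σ(t·PV) / P = 56,285.4590 / 6,601.5185 = 8.52614 years.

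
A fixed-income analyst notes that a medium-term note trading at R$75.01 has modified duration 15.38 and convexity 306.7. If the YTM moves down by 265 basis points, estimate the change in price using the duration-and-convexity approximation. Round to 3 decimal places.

+R$38.650

Duration effect: -D_mod·Δy = -15.38 × (-0.0265) = +0.407570
Convexity effect: ½·C·(Δy)² = 0.5 × 306.7 × (-0.0265)² = +0.1076900375
ΔP/P ≈ +0.407570 + 0.1076900375 = +0.5152600375
ΔP ≈ 75.01 × (+0.5152600375) = +38.649655412875.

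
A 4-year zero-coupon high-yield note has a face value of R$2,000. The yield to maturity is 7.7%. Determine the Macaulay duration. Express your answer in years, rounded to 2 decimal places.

4.00 years

A zero-coupon bond has a single cash flow at maturity, so its Macaulay duration equals its maturity: 4 years.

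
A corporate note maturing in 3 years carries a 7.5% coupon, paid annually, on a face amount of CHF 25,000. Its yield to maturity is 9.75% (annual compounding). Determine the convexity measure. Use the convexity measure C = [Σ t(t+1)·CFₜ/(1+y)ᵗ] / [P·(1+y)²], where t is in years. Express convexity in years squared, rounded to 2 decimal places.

With y = 0.0975:
  t   CF        PV=CF/(1+0.0975)^t    t·PV        t(t+1)·PV
  1     1,875.00     1,708.4282     1,708.4282       3,416.8565
  2     1,875.00     1,556.6544     3,113.3089       9,339.9266
  3    26,875.00    20,329.8833    60,989.6500     243,958.5999
  Σ                 23,594.9660    65,811.3871     256,715.3830
P = 23,594.9660.
Convexity = Σ t(t+1)·PV / [P·(1+y)²] = 256,715.3830 / (23,594.9660 × 1.204506) = 9.03282.

9.03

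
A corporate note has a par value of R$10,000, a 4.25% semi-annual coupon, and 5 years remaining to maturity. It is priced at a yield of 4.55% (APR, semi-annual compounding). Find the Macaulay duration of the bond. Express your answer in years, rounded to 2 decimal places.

4.55 years

Periodic yield y = 0.02275. Discount each cash flow and weight by its period:
  t   CF        PV=CF/(1+0.02275)^t    t·PV
  1       212.50       207.7732       207.7732
  2       212.50       203.1515       406.3029
  3       212.50       198.6326       595.8977
  4       212.50       194.2142       776.8568
  5       212.50       189.8941       949.4705
  6       212.50       185.6701     1,114.0207
  7       212.50       181.5401     1,270.7805
  8       212.50       177.5019     1,420.0153
  9       212.50       173.5536     1,561.9821
  10   10,212.50     8,155.2483    81,552.4829
  Σ                  9,867.1795    89,855.5827
Price P = Σ PV = 9,867.1795.
Macaulay duration = Σ(t·PV) / P = 89,855.5827 / 9,867.1795 = 9.10651 half-year periods.
In years: 9.10651 / 2 = 4.55326 years.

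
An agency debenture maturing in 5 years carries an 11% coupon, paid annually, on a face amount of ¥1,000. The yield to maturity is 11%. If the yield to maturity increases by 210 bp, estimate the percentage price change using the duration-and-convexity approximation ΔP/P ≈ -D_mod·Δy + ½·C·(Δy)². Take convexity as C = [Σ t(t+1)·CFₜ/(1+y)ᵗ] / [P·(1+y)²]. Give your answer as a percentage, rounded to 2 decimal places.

-7.35%

With y = 0.11:
  t   CF        PV=CF/(1+0.11)^t    t·PV        t(t+1)·PV
  1       110.00        99.0991        99.0991         198.1982
  2       110.00        89.2785       178.5569         535.6708
  3       110.00        80.4311       241.2932         965.1726
  4       110.00        72.4604       289.8416       1,449.2081
  5     1,110.00       658.7310     3,293.6549      19,761.9292
  Σ                  1,000.0000     4,102.4457      22,910.1790
P = 1,000.0000; D_Mac = 4.10245 yrs; D_mod = 3.69590 yrs; C = 18.59442.
Duration effect: -3.69590 × (+0.021) = -0.077614
Convexity effect: 0.5 × 18.59442 × (0.021)² = +0.0041001
ΔP/P ≈ -0.077614 + 0.0041001 = -0.073514 = -7.3514%.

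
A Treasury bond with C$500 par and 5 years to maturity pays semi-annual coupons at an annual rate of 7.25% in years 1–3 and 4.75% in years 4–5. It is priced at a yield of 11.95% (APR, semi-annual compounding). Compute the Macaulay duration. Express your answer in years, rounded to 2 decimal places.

4.20 years

Periodic yield y = 0.05975. Discount each cash flow and weight by its period:
  t   CF        PV=CF/(1+0.05975)^t    t·PV
  1       18.125        17.1031        17.1031
  2       18.125        16.1388        32.2776
  3       18.125        15.2289        45.6866
  4       18.125        14.3702        57.4810
  5       18.125        13.5600        67.8002
  6       18.125        12.7955        76.7730
  7       11.875         7.9106        55.3742
  8       11.875         7.4646        59.7168
  9       11.875         7.0437        63.3936
  10     511.875       286.5033     2,865.0333
  Σ                    398.1188     3,340.6393
Price P = Σ PV = 398.1188.
Macaulay duration = Σ(t·PV) / P = 3,340.6393 / 398.1188 = 8.39106 half-year periods.
In years: 8.39106 / 2 = 4.19553 years.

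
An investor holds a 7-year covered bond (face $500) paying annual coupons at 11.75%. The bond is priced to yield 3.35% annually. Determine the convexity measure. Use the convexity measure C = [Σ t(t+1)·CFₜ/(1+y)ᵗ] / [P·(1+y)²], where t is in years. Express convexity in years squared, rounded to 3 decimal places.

37.630

With y = 0.0335:
  t   CF        PV=CF/(1+0.0335)^t    t·PV        t(t+1)·PV
  1        58.75        56.8457        56.8457         113.6913
  2        58.75        55.0031       110.0061         330.0184
  3        58.75        53.2202       159.6606         638.6423
  4        58.75        51.4951       205.9804       1,029.9021
  5        58.75        49.8259       249.1297       1,494.7781
  6        58.75        48.2109       289.2652       2,024.8566
  7       558.75       443.6538     3,105.5763      24,844.6107
  Σ                    758.2546     4,176.4640      30,476.4996
P = 758.2546.
Convexity = Σ t(t+1)·PV / [P·(1+y)²] = 30,476.4996 / (758.2546 × 1.068122) = 37.62955.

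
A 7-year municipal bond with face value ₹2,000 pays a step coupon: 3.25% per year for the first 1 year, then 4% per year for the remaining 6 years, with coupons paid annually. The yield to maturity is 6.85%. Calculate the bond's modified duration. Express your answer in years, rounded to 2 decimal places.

5.81 years

Periodic yield y = 0.0685. First find Macaulay duration:
  t   CF        PV=CF/(1+0.0685)^t    t·PV
  1        65.00        60.8329        60.8329
  2        80.00        70.0714       140.1428
  3        80.00        65.5792       196.7377
  4        80.00        61.3751       245.5002
  5        80.00        57.4404       287.2019
  6        80.00        53.7580       322.5478
  7     2,080.00     1,308.1021     9,156.7148
  Σ                  1,677.1591    10,409.6783
P = 1,677.1591; Macaulay duration = 10,409.6783 / 1,677.1591 = 6.20673 years.
Modified duration = D_Mac / (1 + y) = 6.20673 / 1.0685 = 5.80883 years.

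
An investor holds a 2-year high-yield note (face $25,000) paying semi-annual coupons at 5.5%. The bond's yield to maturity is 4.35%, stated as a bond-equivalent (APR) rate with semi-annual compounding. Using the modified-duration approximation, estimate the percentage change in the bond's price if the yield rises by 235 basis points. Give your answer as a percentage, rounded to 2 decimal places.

-4.42%

Periodic yield y = 0.02175. Modified duration first:
  t   CF        PV=CF/(1+0.02175)^t    t·PV
  1       687.50       672.8652       672.8652
  2       687.50       658.5419     1,317.0838
  3       687.50       644.5235     1,933.5705
  4    25,687.50    23,569.1138    94,276.4553
  Σ                 25,545.0444    98,199.9748
P = 25,545.0444; D_Mac = 3.84419 half-year periods = 1.92209 yrs; D_mod = 1.92209/(1+0.02175) = 1.88118 yrs.
ΔP/P ≈ -D_mod · Δy = -1.88118 × (+0.0235) = -0.044208 = -4.4208%.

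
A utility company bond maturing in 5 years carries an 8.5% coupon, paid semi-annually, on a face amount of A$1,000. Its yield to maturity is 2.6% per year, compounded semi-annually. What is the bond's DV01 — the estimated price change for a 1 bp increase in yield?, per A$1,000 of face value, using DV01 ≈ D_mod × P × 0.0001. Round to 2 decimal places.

A$0.54

Periodic yield y = 0.013.
  t   CF        PV=CF/(1+0.013)^t    t·PV
  1        42.50        41.9546        41.9546
  2        42.50        41.4162        82.8324
  3        42.50        40.8847       122.6540
  4        42.50        40.3600       161.4400
  5        42.50        39.8421       199.2103
  6        42.50        39.3308       235.9845
  7        42.50        38.8260       271.7821
  8        42.50        38.3278       306.6220
  9        42.50        37.8359       340.5230
  10    1,042.50       916.1817     9,161.8169
  Σ                  1,274.9596    10,924.8198
P = 1,274.9596; D_Mac = 8.56876 half-year periods = 4.28438 yrs; D_mod = 4.22940 yrs.
DV01 ≈ 4.22940 × 1,274.9596 × 0.0001 = 0.539231.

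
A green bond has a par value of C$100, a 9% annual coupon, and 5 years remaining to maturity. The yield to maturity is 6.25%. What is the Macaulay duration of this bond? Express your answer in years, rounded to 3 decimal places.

4.284 years

Periodic yield y = 0.0625. Discount each cash flow and weight by its year:
  t   CF        PV=CF/(1+0.0625)^t    t·PV
  1         9.00         8.4706         8.4706
  2         9.00         7.9723        15.9446
  3         9.00         7.5034        22.5101
  4         9.00         7.0620        28.2479
  5       109.00        80.4974       402.4870
  Σ                    111.5056       477.6602
Price P = Σ PV = 111.5056.
Macaulay duration = Σ(t·PV) / P = 477.6602 / 111.5056 = 4.28373 years.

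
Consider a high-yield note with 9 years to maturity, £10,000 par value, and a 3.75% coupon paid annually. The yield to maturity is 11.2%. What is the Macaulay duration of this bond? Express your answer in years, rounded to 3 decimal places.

Periodic yield y = 0.112. Discount each cash flow and weight by its year:
  t   CF        PV=CF/(1+0.112)^t    t·PV
  1       375.00       337.2302       337.2302
  2       375.00       303.2646       606.5292
  3       375.00       272.7199       818.1598
  4       375.00       245.2518       981.0070
  5       375.00       220.5501     1,102.7507
  6       375.00       198.3365     1,190.0187
  7       375.00       178.3601     1,248.5208
  8       375.00       160.3958     1,283.1663
  9    10,375.00     3,990.6627    35,915.9642
  Σ                  5,906.7717    43,483.3470
Price P = Σ PV = 5,906.7717.
Macaulay duration = Σ(t·PV) / P = 43,483.3470 / 5,906.7717 = 7.36161 years.

7.362 years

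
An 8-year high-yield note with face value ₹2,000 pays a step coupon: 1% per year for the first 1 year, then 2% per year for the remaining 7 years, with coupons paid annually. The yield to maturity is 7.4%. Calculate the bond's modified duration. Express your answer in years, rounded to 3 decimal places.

Periodic yield y = 0.074. First find Macaulay duration:
  t   CF        PV=CF/(1+0.074)^t    t·PV
  1        20.00        18.6220        18.6220
  2        40.00        34.6778        69.3556
  3        40.00        32.2884        96.8653
  4        40.00        30.0637       120.2549
  5        40.00        27.9923       139.9615
  6        40.00        26.0636       156.3816
  7        40.00        24.2678       169.8744
  8     2,040.00     1,152.3805     9,219.0443
  Σ                  1,346.3562     9,990.3597
P = 1,346.3562; Macaulay duration = 9,990.3597 / 1,346.3562 = 7.42029 years.
Modified duration = D_Mac / (1 + y) = 7.42029 / 1.074 = 6.90903 years.

6.909 years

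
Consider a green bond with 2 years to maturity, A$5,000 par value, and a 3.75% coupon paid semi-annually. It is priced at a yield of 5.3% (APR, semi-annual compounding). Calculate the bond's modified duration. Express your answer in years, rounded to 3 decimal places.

Periodic yield y = 0.0265. First find Macaulay duration:
  t   CF        PV=CF/(1+0.0265)^t    t·PV
  1        93.75        91.3298        91.3298
  2        93.75        88.9720       177.9440
  3        93.75        86.6751       260.0253
  4     5,093.75     4,587.7718    18,351.0874
  Σ                  4,854.7487    18,880.3865
P = 4,854.7487; Macaulay duration = 18,880.3865 / 4,854.7487 = 3.88906 half-year periods = 1.94453 years.
Modified duration = D_Mac / (1 + y) = 1.94453 / 1.0265 = 1.89433 years.

1.894 years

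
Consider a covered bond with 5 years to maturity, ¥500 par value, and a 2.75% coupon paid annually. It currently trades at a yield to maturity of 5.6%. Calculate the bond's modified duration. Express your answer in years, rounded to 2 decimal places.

Periodic yield y = 0.056. First find Macaulay duration:
  t   CF        PV=CF/(1+0.056)^t    t·PV
  1        13.75        13.0208        13.0208
  2        13.75        12.3303        24.6607
  3        13.75        11.6765        35.0294
  4        13.75        11.0572        44.2290
  5       513.75       391.2301     1,956.1504
  Σ                    439.3150     2,073.0903
P = 439.3150; Macaulay duration = 2,073.0903 / 439.3150 = 4.71892 years.
Modified duration = D_Mac / (1 + y) = 4.71892 / 1.056 = 4.46867 years.

4.47 years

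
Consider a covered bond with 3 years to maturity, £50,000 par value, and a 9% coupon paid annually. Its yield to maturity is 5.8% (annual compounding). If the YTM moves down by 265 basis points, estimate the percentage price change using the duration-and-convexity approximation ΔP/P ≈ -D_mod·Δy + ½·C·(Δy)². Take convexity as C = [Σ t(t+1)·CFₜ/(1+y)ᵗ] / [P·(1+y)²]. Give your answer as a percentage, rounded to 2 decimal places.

+7.27%

With y = 0.058:
  t   CF        PV=CF/(1+0.058)^t    t·PV        t(t+1)·PV
  1     4,500.00     4,253.3081     4,253.3081       8,506.6163
  2     4,500.00     4,020.1400     8,040.2800      24,120.8400
  3    54,500.00    46,019.2460   138,057.7381     552,230.9526
  Σ                 54,292.6942   150,351.3263     584,858.4089
P = 54,292.6942; D_Mac = 2.76927 yrs; D_mod = 2.61746 yrs; C = 9.62361.
Duration effect: -2.61746 × (-0.0265) = +0.069363
Convexity effect: 0.5 × 9.62361 × (-0.0265)² = +0.0033791
ΔP/P ≈ +0.069363 + 0.0033791 = +0.072742 = +7.2742%.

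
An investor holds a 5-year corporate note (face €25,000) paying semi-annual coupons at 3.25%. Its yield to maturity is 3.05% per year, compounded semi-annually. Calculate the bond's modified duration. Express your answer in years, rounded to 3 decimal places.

4.587 years

Periodic yield y = 0.01525. First find Macaulay duration:
  t   CF        PV=CF/(1+0.01525)^t    t·PV
  1       406.25       400.1477       400.1477
  2       406.25       394.1372       788.2743
  3       406.25       388.2168     1,164.6505
  4       406.25       382.3855     1,529.5419
  5       406.25       376.6417     1,883.2084
  6       406.25       370.9842     2,225.9051
  7       406.25       365.4116     2,557.8815
  8       406.25       359.9228     2,879.3826
  9       406.25       354.5164     3,190.6480
  10   25,406.25    21,837.8856   218,378.8555
  Σ                 25,230.2496   234,998.4957
P = 25,230.2496; Macaulay duration = 234,998.4957 / 25,230.2496 = 9.31416 half-year periods = 4.65708 years.
Modified duration = D_Mac / (1 + y) = 4.65708 / 1.01525 = 4.58712 years.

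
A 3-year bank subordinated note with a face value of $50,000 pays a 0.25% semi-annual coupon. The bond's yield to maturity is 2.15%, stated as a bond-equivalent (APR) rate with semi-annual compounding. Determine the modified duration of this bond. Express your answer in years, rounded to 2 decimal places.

Periodic yield y = 0.01075. First find Macaulay duration:
  t   CF        PV=CF/(1+0.01075)^t    t·PV
  1        62.50        61.8353        61.8353
  2        62.50        61.1776       122.3552
  3        62.50        60.5269       181.5808
  4        62.50        59.8832       239.5328
  5        62.50        59.2463       296.2315
  6    50,062.50    46,951.5607   281,709.3644
  Σ                 47,254.2301   282,610.9001
P = 47,254.2301; Macaulay duration = 282,610.9001 / 47,254.2301 = 5.98065 half-year periods = 2.99032 years.
Modified duration = D_Mac / (1 + y) = 2.99032 / 1.01075 = 2.95852 years.

2.96 years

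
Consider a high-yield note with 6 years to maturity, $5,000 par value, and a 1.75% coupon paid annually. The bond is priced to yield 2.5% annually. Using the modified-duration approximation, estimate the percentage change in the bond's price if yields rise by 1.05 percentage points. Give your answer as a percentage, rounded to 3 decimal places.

Periodic yield y = 0.025. Modified duration first:
  t   CF        PV=CF/(1+0.025)^t    t·PV
  1        87.50        85.3659        85.3659
  2        87.50        83.2838       166.5675
  3        87.50        81.2524       243.7573
  4        87.50        79.2707       317.0827
  5        87.50        77.3373       386.6863
  6     5,087.50     4,386.9353    26,321.6118
  Σ                  4,793.4453    27,521.0715
P = 4,793.4453; D_Mac = 5.74140 yrs; D_mod = 5.74140/(1+0.025) = 5.60136 yrs.
ΔP/P ≈ -D_mod · Δy = -5.60136 × (+0.0105) = -0.058814 = -5.8814%.

-5.881%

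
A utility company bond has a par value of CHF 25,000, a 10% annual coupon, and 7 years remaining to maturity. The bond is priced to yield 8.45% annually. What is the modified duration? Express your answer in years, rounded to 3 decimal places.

4.999 years

Periodic yield y = 0.0845. First find Macaulay duration:
  t   CF        PV=CF/(1+0.0845)^t    t·PV
  1     2,500.00     2,305.2098     2,305.2098
  2     2,500.00     2,125.5968     4,251.1937
  3     2,500.00     1,959.9786     5,879.9359
  4     2,500.00     1,807.2648     7,229.0591
  5     2,500.00     1,666.4498     8,332.2488
  6     2,500.00     1,536.6065     9,219.6391
  7    27,500.00    15,585.6816   109,099.7711
  Σ                 26,986.7879   146,317.0575
P = 26,986.7879; Macaulay duration = 146,317.0575 / 26,986.7879 = 5.42180 years.
Modified duration = D_Mac / (1 + y) = 5.42180 / 1.0845 = 4.99936 years.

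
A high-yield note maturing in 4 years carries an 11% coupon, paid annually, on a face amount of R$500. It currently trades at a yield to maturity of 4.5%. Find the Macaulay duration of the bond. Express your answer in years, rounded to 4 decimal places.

Periodic yield y = 0.045. Discount each cash flow and weight by its year:
  t   CF        PV=CF/(1+0.045)^t    t·PV
  1        55.00        52.6316        52.6316
  2        55.00        50.3651       100.7303
  3        55.00        48.1963       144.5889
  4       555.00       465.4015     1,861.6062
  Σ                    616.5946     2,159.5570
Price P = Σ PV = 616.5946.
Macaulay duration = Σ(t·PV) / P = 2,159.5570 / 616.5946 = 3.50239 years.

3.5024 years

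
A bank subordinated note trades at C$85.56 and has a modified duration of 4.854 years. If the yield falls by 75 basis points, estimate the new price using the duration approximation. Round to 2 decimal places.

Duration approximation: ΔP/P ≈ -D_mod · Δy = -4.854 × (-0.0075) = +0.036405.
New price ≈ 85.56 × (1 + 0.036405) = 88.6748118.

C$88.67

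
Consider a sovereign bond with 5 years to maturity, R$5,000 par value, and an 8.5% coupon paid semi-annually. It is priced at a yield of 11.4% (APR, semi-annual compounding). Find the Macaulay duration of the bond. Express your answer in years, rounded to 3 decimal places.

Periodic yield y = 0.057. Discount each cash flow and weight by its period:
  t   CF        PV=CF/(1+0.057)^t    t·PV
  1       212.50       201.0407       201.0407
  2       212.50       190.1993       380.3986
  3       212.50       179.9426       539.8278
  4       212.50       170.2390       680.9559
  5       212.50       161.0586       805.2931
  6       212.50       152.3733       914.2401
  7       212.50       144.1564     1,009.0950
  8       212.50       136.3826     1,091.0610
  9       212.50       129.0280     1,161.2522
  10    5,212.50     2,994.3061    29,943.0610
  Σ                  4,458.7267    36,726.2254
Price P = Σ PV = 4,458.7267.
Macaulay duration = Σ(t·PV) / P = 36,726.2254 / 4,458.7267 = 8.23693 half-year periods.
In years: 8.23693 / 2 = 4.11847 years.

4.118 years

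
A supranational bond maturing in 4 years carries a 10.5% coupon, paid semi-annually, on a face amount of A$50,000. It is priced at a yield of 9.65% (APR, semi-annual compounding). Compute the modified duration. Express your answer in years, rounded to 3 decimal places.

3.222 years

Periodic yield y = 0.04825. First find Macaulay duration:
  t   CF        PV=CF/(1+0.04825)^t    t·PV
  1     2,625.00     2,504.1736     2,504.1736
  2     2,625.00     2,388.9088     4,777.8175
  3     2,625.00     2,278.9495     6,836.8484
  4     2,625.00     2,174.0515     8,696.2059
  5     2,625.00     2,073.9819    10,369.9093
  6     2,625.00     1,978.5183    11,871.1101
  7     2,625.00     1,887.4489    13,212.1425
  8    52,625.00    36,097.1688   288,777.3503
  Σ                 51,383.2013   347,045.5577
P = 51,383.2013; Macaulay duration = 347,045.5577 / 51,383.2013 = 6.75407 half-year periods = 3.37703 years.
Modified duration = D_Mac / (1 + y) = 3.37703 / 1.04825 = 3.22159 years.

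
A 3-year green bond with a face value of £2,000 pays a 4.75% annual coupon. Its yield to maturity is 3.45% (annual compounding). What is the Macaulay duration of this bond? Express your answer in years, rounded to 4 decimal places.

2.8686 years

Periodic yield y = 0.0345. Discount each cash flow and weight by its year:
  t   CF        PV=CF/(1+0.0345)^t    t·PV
  1        95.00        91.8318        91.8318
  2        95.00        88.7693       177.5385
  3     2,095.00     1,892.3111     5,676.9334
  Σ                  2,072.9122     5,946.3037
Price P = Σ PV = 2,072.9122.
Macaulay duration = Σ(t·PV) / P = 5,946.3037 / 2,072.9122 = 2.86857 years.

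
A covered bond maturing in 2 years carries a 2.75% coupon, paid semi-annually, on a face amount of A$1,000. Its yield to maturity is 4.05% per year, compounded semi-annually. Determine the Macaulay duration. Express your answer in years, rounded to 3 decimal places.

1.959 years

Periodic yield y = 0.02025. Discount each cash flow and weight by its period:
  t   CF        PV=CF/(1+0.02025)^t    t·PV
  1        13.75        13.4771        13.4771
  2        13.75        13.2096        26.4192
  3        13.75        12.9474        38.8422
  4     1,013.75       935.6307     3,742.5227
  Σ                    975.2648     3,821.2612
Price P = Σ PV = 975.2648.
Macaulay duration = Σ(t·PV) / P = 3,821.2612 / 975.2648 = 3.91818 half-year periods.
In years: 3.91818 / 2 = 1.95909 years.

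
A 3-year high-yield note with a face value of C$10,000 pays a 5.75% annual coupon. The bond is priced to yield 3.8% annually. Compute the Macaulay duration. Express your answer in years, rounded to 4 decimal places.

2.8443 years

Periodic yield y = 0.038. Discount each cash flow and weight by its year:
  t   CF        PV=CF/(1+0.038)^t    t·PV
  1       575.00       553.9499       553.9499
  2       575.00       533.6704     1,067.3409
  3    10,575.00     9,455.5831    28,366.7493
  Σ                 10,543.2034    29,988.0400
Price P = Σ PV = 10,543.2034.
Macaulay duration = Σ(t·PV) / P = 29,988.0400 / 10,543.2034 = 2.84430 years.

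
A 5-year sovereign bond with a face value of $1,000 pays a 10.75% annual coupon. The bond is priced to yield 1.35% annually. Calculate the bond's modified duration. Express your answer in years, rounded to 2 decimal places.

Periodic yield y = 0.0135. First find Macaulay duration:
  t   CF        PV=CF/(1+0.0135)^t    t·PV
  1       107.50       106.0681       106.0681
  2       107.50       104.6552       209.3105
  3       107.50       103.2612       309.7836
  4       107.50       101.8858       407.5430
  5     1,107.50     1,035.6785     5,178.3926
  Σ                  1,451.5488     6,211.0978
P = 1,451.5488; Macaulay duration = 6,211.0978 / 1,451.5488 = 4.27895 years.
Modified duration = D_Mac / (1 + y) = 4.27895 / 1.0135 = 4.22195 years.

4.22 years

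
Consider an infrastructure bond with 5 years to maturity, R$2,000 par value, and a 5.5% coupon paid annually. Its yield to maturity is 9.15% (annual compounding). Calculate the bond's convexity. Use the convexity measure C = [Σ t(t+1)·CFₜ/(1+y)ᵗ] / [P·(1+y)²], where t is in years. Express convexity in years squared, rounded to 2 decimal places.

21.60

With y = 0.0915:
  t   CF        PV=CF/(1+0.0915)^t    t·PV        t(t+1)·PV
  1       110.00       100.7787       100.7787         201.5575
  2       110.00        92.3305       184.6610         553.9830
  3       110.00        84.5905       253.7714       1,015.0857
  4       110.00        77.4993       309.9972       1,549.9858
  5     2,110.00     1,361.9581     6,809.7906      40,858.7438
  Σ                  1,717.1571     7,658.9990      44,179.3558
P = 1,717.1571.
Convexity = Σ t(t+1)·PV / [P·(1+y)²] = 44,179.3558 / (1,717.1571 × 1.191372) = 21.59543.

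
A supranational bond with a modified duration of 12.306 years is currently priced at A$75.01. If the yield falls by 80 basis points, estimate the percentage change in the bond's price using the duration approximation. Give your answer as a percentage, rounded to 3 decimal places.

Duration approximation: ΔP/P ≈ -D_mod · Δy = -12.306 × (-0.008) = +0.098448.
As a percentage: +9.8448%.

+9.845%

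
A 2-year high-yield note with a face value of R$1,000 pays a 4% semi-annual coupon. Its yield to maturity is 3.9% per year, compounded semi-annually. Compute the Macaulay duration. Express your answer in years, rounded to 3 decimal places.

1.942 years

Periodic yield y = 0.0195. Discount each cash flow and weight by its period:
  t   CF        PV=CF/(1+0.0195)^t    t·PV
  1        20.00        19.6175        19.6175
  2        20.00        19.2422        38.4845
  3        20.00        18.8742        56.6226
  4     1,020.00       944.1723     3,776.6892
  Σ                  1,001.9062     3,891.4137
Price P = Σ PV = 1,001.9062.
Macaulay duration = Σ(t·PV) / P = 3,891.4137 / 1,001.9062 = 3.88401 half-year periods.
In years: 3.88401 / 2 = 1.94201 years.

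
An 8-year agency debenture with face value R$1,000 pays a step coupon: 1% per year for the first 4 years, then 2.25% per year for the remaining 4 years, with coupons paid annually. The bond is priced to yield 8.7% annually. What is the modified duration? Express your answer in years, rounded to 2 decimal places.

Periodic yield y = 0.087. First find Macaulay duration:
  t   CF        PV=CF/(1+0.087)^t    t·PV
  1        10.00         9.1996         9.1996
  2        10.00         8.4633        16.9266
  3        10.00         7.7859        23.3578
  4        10.00         7.1628        28.6511
  5        22.50        14.8264        74.1318
  6        22.50        13.6397        81.8383
  7        22.50        12.5480        87.8362
  8     1,022.50       524.5984     4,196.7872
  Σ                    598.2242     4,518.7288
P = 598.2242; Macaulay duration = 4,518.7288 / 598.2242 = 7.55357 years.
Modified duration = D_Mac / (1 + y) = 7.55357 / 1.087 = 6.94901 years.

6.95 years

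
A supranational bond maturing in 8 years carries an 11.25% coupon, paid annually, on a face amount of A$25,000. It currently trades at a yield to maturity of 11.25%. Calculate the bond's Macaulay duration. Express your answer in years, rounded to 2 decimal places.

Periodic yield y = 0.1125. Discount each cash flow and weight by its year:
  t   CF        PV=CF/(1+0.1125)^t    t·PV
  1     2,812.50     2,528.0899     2,528.0899
  2     2,812.50     2,272.4403     4,544.8807
  3     2,812.50     2,042.6430     6,127.9290
  4     2,812.50     1,836.0836     7,344.3344
  5     2,812.50     1,650.4122     8,252.0611
  6     2,812.50     1,483.5166     8,901.0997
  7     2,812.50     1,333.4981     9,334.4865
  8    27,812.50    11,853.3162    94,826.5299
  Σ                 25,000.0000   141,859.4112
Price P = Σ PV = 25,000.0000.
Macaulay duration = Σ(t·PV) / P = 141,859.4112 / 25,000.0000 = 5.67438 years.

5.67 years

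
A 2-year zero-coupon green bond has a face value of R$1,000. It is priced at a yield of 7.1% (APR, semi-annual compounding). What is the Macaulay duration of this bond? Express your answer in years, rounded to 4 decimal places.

2.0000 years

A zero-coupon bond has a single cash flow at maturity, so its Macaulay duration equals its maturity: 2 years.
(Equivalently: 4 semi-annual periods ÷ 2 = 2 years.)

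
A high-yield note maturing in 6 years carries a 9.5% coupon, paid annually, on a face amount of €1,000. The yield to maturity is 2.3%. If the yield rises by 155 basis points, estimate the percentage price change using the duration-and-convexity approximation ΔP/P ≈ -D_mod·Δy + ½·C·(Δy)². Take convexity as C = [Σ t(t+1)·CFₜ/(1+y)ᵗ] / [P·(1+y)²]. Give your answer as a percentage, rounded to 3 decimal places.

With y = 0.023:
  t   CF        PV=CF/(1+0.023)^t    t·PV        t(t+1)·PV
  1        95.00        92.8641        92.8641         185.7283
  2        95.00        90.7763       181.5525         544.6576
  3        95.00        88.7354       266.2061       1,064.8243
  4        95.00        86.7403       346.9613       1,734.8066
  5        95.00        84.7902       423.9508       2,543.7047
  6     1,095.00       955.3452     5,732.0711      40,124.4976
  Σ                  1,399.2514     7,043.6059      46,198.2190
P = 1,399.2514; D_Mac = 5.03384 yrs; D_mod = 4.92066 yrs; C = 31.54846.
Duration effect: -4.92066 × (+0.0155) = -0.076270
Convexity effect: 0.5 × 31.54846 × (0.0155)² = +0.0037898
ΔP/P ≈ -0.076270 + 0.0037898 = -0.072481 = -7.2481%.

-7.248%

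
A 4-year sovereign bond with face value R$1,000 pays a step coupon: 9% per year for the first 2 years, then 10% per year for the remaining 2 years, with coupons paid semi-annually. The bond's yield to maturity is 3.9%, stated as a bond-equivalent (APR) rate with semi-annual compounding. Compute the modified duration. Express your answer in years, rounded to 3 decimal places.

Periodic yield y = 0.0195. First find Macaulay duration:
  t   CF        PV=CF/(1+0.0195)^t    t·PV
  1        45.00        44.1393        44.1393
  2        45.00        43.2950        86.5901
  3        45.00        42.4669       127.4008
  4        45.00        41.6547       166.6186
  5        50.00        45.3977       226.9885
  6        50.00        44.5294       267.1763
  7        50.00        43.6777       305.7436
  8     1,050.00       899.6870     7,197.4962
  Σ                  1,204.8477     8,422.1534
P = 1,204.8477; Macaulay duration = 8,422.1534 / 1,204.8477 = 6.99022 half-year periods = 3.49511 years.
Modified duration = D_Mac / (1 + y) = 3.49511 / 1.0195 = 3.42826 years.

3.428 years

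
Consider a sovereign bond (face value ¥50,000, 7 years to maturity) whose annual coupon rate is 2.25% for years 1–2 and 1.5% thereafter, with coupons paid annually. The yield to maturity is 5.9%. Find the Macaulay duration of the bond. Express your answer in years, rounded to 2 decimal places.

6.55 years

Periodic yield y = 0.059. Discount each cash flow and weight by its year:
  t   CF        PV=CF/(1+0.059)^t    t·PV
  1     1,125.00     1,062.3229     1,062.3229
  2     1,125.00     1,003.1378     2,006.2756
  3       750.00       631.5000     1,894.5001
  4       750.00       596.3173     2,385.2693
  5       750.00       563.0947     2,815.4737
  6       750.00       531.7231     3,190.3384
  7    50,750.00    33,975.3802   237,827.6616
  Σ                 38,363.4762   251,181.8417
Price P = Σ PV = 38,363.4762.
Macaulay duration = Σ(t·PV) / P = 251,181.8417 / 38,363.4762 = 6.54742 years.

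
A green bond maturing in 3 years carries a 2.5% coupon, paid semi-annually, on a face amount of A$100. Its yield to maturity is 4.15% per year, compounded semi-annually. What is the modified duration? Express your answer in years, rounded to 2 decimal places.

Periodic yield y = 0.02075. First find Macaulay duration:
  t   CF        PV=CF/(1+0.02075)^t    t·PV
  1         1.25         1.2246         1.2246
  2         1.25         1.1997         2.3994
  3         1.25         1.1753         3.5259
  4         1.25         1.1514         4.6057
  5         1.25         1.1280         5.6401
  6       101.25        89.5115       537.0688
  Σ                     95.3905       554.4645
P = 95.3905; Macaulay duration = 554.4645 / 95.3905 = 5.81258 half-year periods = 2.90629 years.
Modified duration = D_Mac / (1 + y) = 2.90629 / 1.02075 = 2.84721 years.

2.85 years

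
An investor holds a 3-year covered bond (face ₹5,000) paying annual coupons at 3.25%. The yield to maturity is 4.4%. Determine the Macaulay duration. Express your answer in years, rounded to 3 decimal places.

2.905 years

Periodic yield y = 0.044. Discount each cash flow and weight by its year:
  t   CF        PV=CF/(1+0.044)^t    t·PV
  1       162.50       155.6513       155.6513
  2       162.50       149.0913       298.1826
  3     5,162.50     4,536.8933    13,610.6800
  Σ                  4,841.6360    14,064.5140
Price P = Σ PV = 4,841.6360.
Macaulay duration = Σ(t·PV) / P = 14,064.5140 / 4,841.6360 = 2.90491 years.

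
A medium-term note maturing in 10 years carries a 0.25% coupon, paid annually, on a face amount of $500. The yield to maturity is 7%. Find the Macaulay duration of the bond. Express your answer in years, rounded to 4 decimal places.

Periodic yield y = 0.07. Discount each cash flow and weight by its year:
  t   CF        PV=CF/(1+0.07)^t    t·PV
  1         1.25         1.1682         1.1682
  2         1.25         1.0918         2.1836
  3         1.25         1.0204         3.0611
  4         1.25         0.9536         3.8145
  5         1.25         0.8912         4.4562
  6         1.25         0.8329         4.9976
  7         1.25         0.7784         5.4491
  8         1.25         0.7275         5.8201
  9         1.25         0.6799         6.1193
  10      501.25       254.8101     2,548.1008
  Σ                    262.9541     2,585.1704
Price P = Σ PV = 262.9541.
Macaulay duration = Σ(t·PV) / P = 2,585.1704 / 262.9541 = 9.83126 years.

9.8313 years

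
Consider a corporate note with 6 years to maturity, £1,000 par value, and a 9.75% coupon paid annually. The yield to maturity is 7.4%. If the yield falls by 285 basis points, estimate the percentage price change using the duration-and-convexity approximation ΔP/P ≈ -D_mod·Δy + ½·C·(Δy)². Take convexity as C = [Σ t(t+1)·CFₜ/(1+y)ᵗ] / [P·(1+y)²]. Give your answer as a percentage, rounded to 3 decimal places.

With y = 0.074:
  t   CF        PV=CF/(1+0.074)^t    t·PV        t(t+1)·PV
  1        97.50        90.7821        90.7821         181.5642
  2        97.50        84.5271       169.0542         507.1627
  3        97.50        78.7031       236.1093         944.4371
  4        97.50        73.2803       293.1214       1,465.6068
  5        97.50        68.2312       341.1562       2,046.9369
  6     1,097.50       715.1199     4,290.7192      30,035.0342
  Σ                  1,110.6438     5,420.9423      35,180.7420
P = 1,110.6438; D_Mac = 4.88090 yrs; D_mod = 4.54460 yrs; C = 27.46134.
Duration effect: -4.54460 × (-0.0285) = +0.129521
Convexity effect: 0.5 × 27.46134 × (-0.0285)² = +0.0111527
ΔP/P ≈ +0.129521 + 0.0111527 = +0.140674 = +14.0674%.

+14.067%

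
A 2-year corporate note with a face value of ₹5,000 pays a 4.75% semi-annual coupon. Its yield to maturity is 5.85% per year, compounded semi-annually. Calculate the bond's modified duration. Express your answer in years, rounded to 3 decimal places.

1.876 years

Periodic yield y = 0.02925. First find Macaulay duration:
  t   CF        PV=CF/(1+0.02925)^t    t·PV
  1       118.75       115.3753       115.3753
  2       118.75       112.0965       224.1929
  3       118.75       108.9108       326.7324
  4     5,118.75     4,561.2137    18,244.8546
  Σ                  4,897.5962    18,911.1553
P = 4,897.5962; Macaulay duration = 18,911.1553 / 4,897.5962 = 3.86131 half-year periods = 1.93066 years.
Modified duration = D_Mac / (1 + y) = 1.93066 / 1.02925 = 1.87579 years.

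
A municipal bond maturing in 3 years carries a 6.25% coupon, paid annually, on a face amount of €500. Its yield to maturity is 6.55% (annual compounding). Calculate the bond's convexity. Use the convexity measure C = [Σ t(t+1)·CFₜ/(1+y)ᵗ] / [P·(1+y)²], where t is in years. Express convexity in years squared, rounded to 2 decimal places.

9.76

With y = 0.0655:
  t   CF        PV=CF/(1+0.0655)^t    t·PV        t(t+1)·PV
  1        31.25        29.3290        29.3290          58.6579
  2        31.25        27.5260        55.0520         165.1560
  3       531.25       439.1760     1,317.5279       5,270.1118
  Σ                    496.0309     1,401.9089       5,493.9257
P = 496.0309.
Convexity = Σ t(t+1)·PV / [P·(1+y)²] = 5,493.9257 / (496.0309 × 1.135290) = 9.75589.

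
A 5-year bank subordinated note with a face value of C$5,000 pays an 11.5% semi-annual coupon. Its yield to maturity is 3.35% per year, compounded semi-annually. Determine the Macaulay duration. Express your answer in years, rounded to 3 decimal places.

Periodic yield y = 0.01675. Discount each cash flow and weight by its period:
  t   CF        PV=CF/(1+0.01675)^t    t·PV
  1       287.50       282.7637       282.7637
  2       287.50       278.1054       556.2109
  3       287.50       273.5239       820.5717
  4       287.50       269.0179     1,076.0715
  5       287.50       264.5861     1,322.9303
  6       287.50       260.2272     1,561.3635
  7       287.50       255.9402     1,791.5817
  8       287.50       251.7239     2,013.7910
  9       287.50       247.5770     2,228.1926
  10    5,287.50     4,478.2524    44,782.5242
  Σ                  6,861.7177    56,436.0010
Price P = Σ PV = 6,861.7177.
Macaulay duration = Σ(t·PV) / P = 56,436.0010 / 6,861.7177 = 8.22476 half-year periods.
In years: 8.22476 / 2 = 4.11238 years.

4.112 years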